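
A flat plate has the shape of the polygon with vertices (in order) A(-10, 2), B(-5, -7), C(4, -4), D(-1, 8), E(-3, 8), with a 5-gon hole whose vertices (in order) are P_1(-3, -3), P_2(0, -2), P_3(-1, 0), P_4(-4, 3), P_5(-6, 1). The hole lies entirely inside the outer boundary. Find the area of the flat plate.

105

Outer boundary:
Apply the surveyor's formula: 2A = Σ (x_i·y_{i+1} − x_{i+1}·y_i), indices taken mod 5.
Cross-terms: 80, 48, 28, 16, 74  ⇒  Σ = 246
Area = |Σ|/2 = 123.
Hole:
Apply Gauss's area formula: 2A = Σ (x_i·y_{i+1} − x_{i+1}·y_i), indices taken mod 5.
Σ = (6) + (-2) + (-3) + (14) + (21) = 36
Area = |Σ|/2 = 18.
Net area = 123 − 18 = 105.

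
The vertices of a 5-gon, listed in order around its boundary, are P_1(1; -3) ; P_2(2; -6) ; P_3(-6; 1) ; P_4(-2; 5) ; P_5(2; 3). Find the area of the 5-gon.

Apply the surveyor's formula: 2A = Σ (x_i·y_{i+1} − x_{i+1}·y_i), indices taken mod 5.
Σ = (0) + (-34) + (-28) + (-16) + (-9) = -87
Area = |Σ|/2 = 43.5.

43.5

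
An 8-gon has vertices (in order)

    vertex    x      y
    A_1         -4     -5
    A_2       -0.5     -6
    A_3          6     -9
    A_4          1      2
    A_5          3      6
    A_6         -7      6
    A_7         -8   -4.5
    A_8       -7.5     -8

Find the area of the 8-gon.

129.125

A_1→A_2: (-4)(-6) − (-0.5)(-5) = 21.5
A_2→A_3: (-0.5)(-9) − (6)(-6) = 40.5
A_3→A_4: (6)(2) − (1)(-9) = 21
A_4→A_5: (1)(6) − (3)(2) = 0
A_5→A_6: (3)(6) − (-7)(6) = 60
A_6→A_7: (-7)(-4.5) − (-8)(6) = 79.5
A_7→A_8: (-8)(-8) − (-7.5)(-4.5) = 30.25
A_8→A_1: (-7.5)(-5) − (-4)(-8) = 5.5
Σ = 258.25
Area = |Σ|/2 = 129.125.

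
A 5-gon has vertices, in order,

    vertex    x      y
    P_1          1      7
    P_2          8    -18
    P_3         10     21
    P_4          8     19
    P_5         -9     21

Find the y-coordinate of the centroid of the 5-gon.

734/87

Apply the surveyor's formula. First the cross-terms c_i = x_i·y_{i+1} − x_{i+1}·y_i:
  -74, 348, 22, 339, -84  ⇒  2A = 551, A = 275.5.
Then Σ (y_i + y_{i+1})·c_i = 13946, so ȳ = 13946 / (6·275.5) = 734/87.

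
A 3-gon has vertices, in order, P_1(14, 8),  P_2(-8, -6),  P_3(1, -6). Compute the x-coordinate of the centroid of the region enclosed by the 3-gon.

7/3

Apply the surveyor's formula. First the cross-terms c_i = x_i·y_{i+1} − x_{i+1}·y_i:
  -20, 54, 92  ⇒  2A = 126, A = 63.
Then Σ (x_i + x_{i+1})·c_i = 882, so x̄ = 882 / (6·63) = 7/3.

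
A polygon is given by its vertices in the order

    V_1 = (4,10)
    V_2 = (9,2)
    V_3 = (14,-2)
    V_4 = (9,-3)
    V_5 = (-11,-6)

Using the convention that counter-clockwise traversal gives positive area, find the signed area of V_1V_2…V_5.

Apply the shoelace (surveyor's) formula: 2A = Σ (x_i·y_{i+1} − x_{i+1}·y_i), indices taken mod 5.
Σ = (-82) + (-46) + (-24) + (-87) + (-86) = -325
Signed area = Σ/2 = -162.5 (negative ⇒ clockwise traversal).

-162.5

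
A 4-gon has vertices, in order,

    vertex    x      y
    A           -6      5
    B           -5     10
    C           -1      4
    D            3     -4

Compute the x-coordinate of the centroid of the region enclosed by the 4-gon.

-76/31

Apply the shoelace formula. First the cross-terms c_i = x_i·y_{i+1} − x_{i+1}·y_i:
  -35, -10, -8, -9  ⇒  2A = -62, A = -31.
Then Σ (x_i + x_{i+1})·c_i = 456, so x̄ = 456 / (6·(-31)) = -76/31.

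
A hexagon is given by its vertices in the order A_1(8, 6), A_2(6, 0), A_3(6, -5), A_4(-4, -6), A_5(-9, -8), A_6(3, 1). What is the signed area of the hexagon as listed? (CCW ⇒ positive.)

Cross-terms: -36, -30, -56, -22, 15, 10  ⇒  Σ = -119
Signed area = Σ/2 = -59.5 (negative ⇒ clockwise traversal).

-59.5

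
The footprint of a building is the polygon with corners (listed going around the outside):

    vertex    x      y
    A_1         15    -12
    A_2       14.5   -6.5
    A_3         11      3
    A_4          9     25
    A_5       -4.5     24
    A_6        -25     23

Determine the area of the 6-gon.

609.75

Apply the shoelace (surveyor's) formula: 2A = Σ (x_i·y_{i+1} − x_{i+1}·y_i), indices taken mod 6.
Σ = (76.5) + (115) + (248) + (328.5) + (496.5) + (-45) = 1219.5
Area = |Σ|/2 = 609.75.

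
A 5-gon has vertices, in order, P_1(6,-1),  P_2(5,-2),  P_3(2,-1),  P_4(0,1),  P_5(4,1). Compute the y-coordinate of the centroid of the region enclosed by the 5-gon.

-4/15

Apply the surveyor's formula. First the cross-terms c_i = x_i·y_{i+1} − x_{i+1}·y_i:
  -7, -1, 2, -4, -10  ⇒  2A = -20, A = -10.
Then Σ (y_i + y_{i+1})·c_i = 16, so ȳ = 16 / (6·(-10)) = -4/15.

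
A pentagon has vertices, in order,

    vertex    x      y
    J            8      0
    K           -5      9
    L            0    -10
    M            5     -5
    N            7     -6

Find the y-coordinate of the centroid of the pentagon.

-11/15

Apply the shoelace formula. First the cross-terms c_i = x_i·y_{i+1} − x_{i+1}·y_i:
  72, 50, 50, 5, 48  ⇒  2A = 225, A = 112.5.
Then Σ (y_i + y_{i+1})·c_i = -495, so ȳ = -495 / (6·112.5) = -11/15.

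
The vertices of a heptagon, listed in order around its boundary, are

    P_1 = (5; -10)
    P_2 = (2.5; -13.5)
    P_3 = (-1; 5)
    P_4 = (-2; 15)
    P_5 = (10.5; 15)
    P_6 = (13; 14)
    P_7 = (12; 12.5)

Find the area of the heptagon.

Apply the shoelace (surveyor's) formula: 2A = Σ (x_i·y_{i+1} − x_{i+1}·y_i), indices taken mod 7.
P_1→P_2: (5)(-13.5) − (2.5)(-10) = -42.5
P_2→P_3: (2.5)(5) − (-1)(-13.5) = -1
P_3→P_4: (-1)(15) − (-2)(5) = -5
P_4→P_5: (-2)(15) − (10.5)(15) = -187.5
P_5→P_6: (10.5)(14) − (13)(15) = -48
P_6→P_7: (13)(12.5) − (12)(14) = -5.5
P_7→P_1: (12)(-10) − (5)(12.5) = -182.5
Σ = -472
Area = |Σ|/2 = 236.

236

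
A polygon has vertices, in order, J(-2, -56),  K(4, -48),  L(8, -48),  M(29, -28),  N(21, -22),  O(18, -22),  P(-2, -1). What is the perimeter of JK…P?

140

|JK| = √((6)² + (8)²) = √100 = 10
|KL| = √((4)² + (0)²) = √16 = 4
|LM| = √((21)² + (20)²) = √841 = 29
|MN| = √((-8)² + (6)²) = √100 = 10
|NO| = √((-3)² + (0)²) = √9 = 3
|OP| = √((-20)² + (21)²) = √841 = 29
|PJ| = √((0)² + (-55)²) = √3025 = 55
Perimeter = 10 + 4 + 29 + 10 + 3 + 29 + 55 = 140.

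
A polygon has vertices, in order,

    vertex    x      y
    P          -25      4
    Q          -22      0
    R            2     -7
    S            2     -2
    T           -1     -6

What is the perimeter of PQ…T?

|PQ| = √((3)² + (-4)²) = √25 = 5
|QR| = √((24)² + (-7)²) = √625 = 25
|RS| = √((0)² + (5)²) = √25 = 5
|ST| = √((-3)² + (-4)²) = √25 = 5
|TP| = √((-24)² + (10)²) = √676 = 26
Perimeter = 5 + 25 + 5 + 5 + 26 = 66.

66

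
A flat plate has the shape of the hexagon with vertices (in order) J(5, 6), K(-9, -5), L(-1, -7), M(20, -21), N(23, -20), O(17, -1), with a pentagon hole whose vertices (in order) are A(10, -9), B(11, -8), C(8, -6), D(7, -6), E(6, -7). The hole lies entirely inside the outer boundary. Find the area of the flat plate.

Outer boundary:
Σ = (29) + (58) + (161) + (83) + (317) + (107) = 755
Area = |Σ|/2 = 377.5.
Hole:
Apply the shoelace formula: 2A = Σ (x_i·y_{i+1} − x_{i+1}·y_i), indices taken mod 5.
A→B: (10)(-8) − (11)(-9) = 19
B→C: (11)(-6) − (8)(-8) = -2
C→D: (8)(-6) − (7)(-6) = -6
D→E: (7)(-7) − (6)(-6) = -13
E→A: (6)(-9) − (10)(-7) = 16
Σ = 14
Area = |Σ|/2 = 7.
Net area = 377.5 − 7 = 370.5.

370.5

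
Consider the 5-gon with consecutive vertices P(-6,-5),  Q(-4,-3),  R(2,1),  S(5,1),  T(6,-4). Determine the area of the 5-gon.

Apply the shoelace formula: 2A = Σ (x_i·y_{i+1} − x_{i+1}·y_i), indices taken mod 5.
P→Q: (-6)(-3) − (-4)(-5) = -2
Q→R: (-4)(1) − (2)(-3) = 2
R→S: (2)(1) − (5)(1) = -3
S→T: (5)(-4) − (6)(1) = -26
T→P: (6)(-5) − (-6)(-4) = -54
Σ = -83
Area = |Σ|/2 = 41.5.

41.5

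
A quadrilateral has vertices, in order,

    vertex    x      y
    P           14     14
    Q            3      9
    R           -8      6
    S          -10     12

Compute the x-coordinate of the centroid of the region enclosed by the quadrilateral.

Apply Gauss's area formula. First the cross-terms c_i = x_i·y_{i+1} − x_{i+1}·y_i:
  84, 90, -36, -308  ⇒  2A = -170, A = -85.
Then Σ (x_i + x_{i+1})·c_i = 394, so x̄ = 394 / (6·(-85)) = -197/255.

-197/255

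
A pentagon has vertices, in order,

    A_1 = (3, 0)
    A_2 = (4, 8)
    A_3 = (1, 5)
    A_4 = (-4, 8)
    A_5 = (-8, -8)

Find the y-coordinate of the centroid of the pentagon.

Apply the shoelace (surveyor's) formula. First the cross-terms c_i = x_i·y_{i+1} − x_{i+1}·y_i:
  24, 12, 28, 96, 24  ⇒  2A = 184, A = 92.
Then Σ (y_i + y_{i+1})·c_i = 520, so ȳ = 520 / (6·92) = 65/69.

65/69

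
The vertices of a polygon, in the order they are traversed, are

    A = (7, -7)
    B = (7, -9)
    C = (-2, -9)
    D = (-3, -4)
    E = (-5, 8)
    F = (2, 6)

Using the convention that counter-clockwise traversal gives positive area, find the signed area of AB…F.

Cross-terms: -14, -81, -19, -44, -46, -56  ⇒  Σ = -260
Signed area = Σ/2 = -130 (negative ⇒ clockwise traversal).

-130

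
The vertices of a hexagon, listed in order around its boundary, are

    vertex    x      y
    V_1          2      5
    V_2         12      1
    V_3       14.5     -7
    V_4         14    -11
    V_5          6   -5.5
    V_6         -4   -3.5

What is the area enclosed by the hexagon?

142.5

Apply the shoelace formula: 2A = Σ (x_i·y_{i+1} − x_{i+1}·y_i), indices taken mod 6.
Cross-terms: -58, -98.5, -61.5, -11, -43, -13  ⇒  Σ = -285
Area = |Σ|/2 = 142.5.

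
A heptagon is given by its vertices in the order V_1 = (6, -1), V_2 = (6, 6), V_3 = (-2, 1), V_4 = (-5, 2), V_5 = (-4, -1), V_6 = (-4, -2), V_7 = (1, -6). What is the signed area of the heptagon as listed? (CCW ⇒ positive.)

V_1→V_2: (6)(6) − (6)(-1) = 42
V_2→V_3: (6)(1) − (-2)(6) = 18
V_3→V_4: (-2)(2) − (-5)(1) = 1
V_4→V_5: (-5)(-1) − (-4)(2) = 13
V_5→V_6: (-4)(-2) − (-4)(-1) = 4
V_6→V_7: (-4)(-6) − (1)(-2) = 26
V_7→V_1: (1)(-1) − (6)(-6) = 35
Σ = 139
Signed area = Σ/2 = 69.5 (positive ⇒ counter-clockwise traversal).

69.5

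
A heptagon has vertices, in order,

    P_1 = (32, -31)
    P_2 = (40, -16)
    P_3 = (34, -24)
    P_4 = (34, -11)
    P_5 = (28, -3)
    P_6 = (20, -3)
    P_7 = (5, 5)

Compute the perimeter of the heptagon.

120

|P_1P_2| = √((8)² + (15)²) = √289 = 17
|P_2P_3| = √((-6)² + (-8)²) = √100 = 10
|P_3P_4| = √((0)² + (13)²) = √169 = 13
|P_4P_5| = √((-6)² + (8)²) = √100 = 10
|P_5P_6| = √((-8)² + (0)²) = √64 = 8
|P_6P_7| = √((-15)² + (8)²) = √289 = 17
|P_7P_1| = √((27)² + (-36)²) = √2025 = 45
Perimeter = 17 + 10 + 13 + 10 + 8 + 17 + 45 = 120.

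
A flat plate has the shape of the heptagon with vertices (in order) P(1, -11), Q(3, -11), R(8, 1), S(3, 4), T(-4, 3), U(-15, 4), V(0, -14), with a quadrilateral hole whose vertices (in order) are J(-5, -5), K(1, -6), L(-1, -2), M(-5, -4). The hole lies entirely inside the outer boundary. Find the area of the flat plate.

Outer boundary:
Cross-terms: 22, 91, 29, 25, 29, 210, 14  ⇒  Σ = 420
Area = |Σ|/2 = 210.
Hole:
Σ = (35) + (-8) + (-6) + (5) = 26
Area = |Σ|/2 = 13.
Net area = 210 − 13 = 197.

197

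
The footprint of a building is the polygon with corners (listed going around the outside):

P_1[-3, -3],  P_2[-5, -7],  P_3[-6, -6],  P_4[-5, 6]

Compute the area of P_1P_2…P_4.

19.5

Apply the shoelace (surveyor's) formula: 2A = Σ (x_i·y_{i+1} − x_{i+1}·y_i), indices taken mod 4.
Σ = (6) + (-12) + (-66) + (33) = -39
Area = |Σ|/2 = 19.5.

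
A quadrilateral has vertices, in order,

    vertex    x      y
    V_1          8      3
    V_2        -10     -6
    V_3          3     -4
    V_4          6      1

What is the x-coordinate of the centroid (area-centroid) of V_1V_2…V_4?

Apply Gauss's area formula. First the cross-terms c_i = x_i·y_{i+1} − x_{i+1}·y_i:
  -18, 58, 27, 10  ⇒  2A = 77, A = 38.5.
Then Σ (x_i + x_{i+1})·c_i = 13, so x̄ = 13 / (6·38.5) = 13/231.

13/231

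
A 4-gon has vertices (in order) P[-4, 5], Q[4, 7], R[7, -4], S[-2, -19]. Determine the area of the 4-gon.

Σ = (-48) + (-65) + (-141) + (-86) = -340
Area = |Σ|/2 = 170.

170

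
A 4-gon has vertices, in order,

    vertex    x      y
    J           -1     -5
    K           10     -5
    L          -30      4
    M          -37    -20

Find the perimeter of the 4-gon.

116

|JK| = √((11)² + (0)²) = √121 = 11
|KL| = √((-40)² + (9)²) = √1681 = 41
|LM| = √((-7)² + (-24)²) = √625 = 25
|MJ| = √((36)² + (15)²) = √1521 = 39
Perimeter = 11 + 41 + 25 + 39 = 116.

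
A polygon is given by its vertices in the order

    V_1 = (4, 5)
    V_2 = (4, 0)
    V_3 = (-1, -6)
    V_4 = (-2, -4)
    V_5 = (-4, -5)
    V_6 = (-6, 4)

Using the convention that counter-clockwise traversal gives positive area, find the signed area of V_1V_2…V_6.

Σ = (-20) + (-24) + (-8) + (-6) + (-46) + (-46) = -150
Signed area = Σ/2 = -75 (negative ⇒ clockwise traversal).

-75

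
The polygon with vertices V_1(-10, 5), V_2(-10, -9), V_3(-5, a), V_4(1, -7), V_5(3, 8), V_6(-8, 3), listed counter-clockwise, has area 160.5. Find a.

-9

Write out the shoelace sum; only the two edges meeting at V_3 involve a:
2·Area = [((-10)·a − (-5)·(-9)) + ((-5)·(-7) − 1·a)] + 232
       = -11·a + 222 = 321
⇒ a = -9.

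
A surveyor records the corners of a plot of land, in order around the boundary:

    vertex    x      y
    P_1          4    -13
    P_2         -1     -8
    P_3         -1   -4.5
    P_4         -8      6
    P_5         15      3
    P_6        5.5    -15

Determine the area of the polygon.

228.75

Apply Gauss's area formula: 2A = Σ (x_i·y_{i+1} − x_{i+1}·y_i), indices taken mod 6.
Cross-terms: -45, -3.5, -42, -114, -241.5, -11.5  ⇒  Σ = -457.5
Area = |Σ|/2 = 228.75.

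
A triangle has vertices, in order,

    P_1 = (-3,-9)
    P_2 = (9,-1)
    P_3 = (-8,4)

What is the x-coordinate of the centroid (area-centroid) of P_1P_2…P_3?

Apply Gauss's area formula. First the cross-terms c_i = x_i·y_{i+1} − x_{i+1}·y_i:
  84, 28, 84  ⇒  2A = 196, A = 98.
Then Σ (x_i + x_{i+1})·c_i = -392, so x̄ = -392 / (6·98) = -2/3.

-2/3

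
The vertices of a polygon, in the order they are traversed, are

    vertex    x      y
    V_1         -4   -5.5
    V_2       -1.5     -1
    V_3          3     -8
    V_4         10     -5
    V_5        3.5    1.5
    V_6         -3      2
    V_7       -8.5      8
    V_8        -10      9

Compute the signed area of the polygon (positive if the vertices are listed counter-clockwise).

Cross-terms: -4.25, 15, 65, 32.5, 11.5, -7, 3.5, 91  ⇒  Σ = 207.25
Signed area = Σ/2 = 103.625 (positive ⇒ counter-clockwise traversal).

103.625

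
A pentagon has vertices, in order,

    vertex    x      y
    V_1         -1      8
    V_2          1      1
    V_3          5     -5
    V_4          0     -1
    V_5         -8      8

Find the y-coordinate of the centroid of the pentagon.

321/88

Apply the shoelace formula. First the cross-terms c_i = x_i·y_{i+1} − x_{i+1}·y_i:
  -9, -10, -5, -8, -56  ⇒  2A = -88, A = -44.
Then Σ (y_i + y_{i+1})·c_i = -963, so ȳ = -963 / (6·(-44)) = 321/88.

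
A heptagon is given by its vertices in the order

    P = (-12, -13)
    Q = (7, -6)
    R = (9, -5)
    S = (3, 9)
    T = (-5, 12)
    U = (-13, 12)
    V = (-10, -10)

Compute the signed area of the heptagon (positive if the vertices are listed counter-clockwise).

357.5

Σ = (163) + (19) + (96) + (81) + (96) + (250) + (10) = 715
Signed area = Σ/2 = 357.5 (positive ⇒ counter-clockwise traversal).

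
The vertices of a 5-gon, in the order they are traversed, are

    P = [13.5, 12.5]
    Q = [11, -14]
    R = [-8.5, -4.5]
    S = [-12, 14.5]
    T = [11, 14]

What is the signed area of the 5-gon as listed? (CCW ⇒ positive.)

Σ = (-326.5) + (-168.5) + (-177.25) + (-327.5) + (-51.5) = -1051.25
Signed area = Σ/2 = -525.625 (negative ⇒ clockwise traversal).

-525.625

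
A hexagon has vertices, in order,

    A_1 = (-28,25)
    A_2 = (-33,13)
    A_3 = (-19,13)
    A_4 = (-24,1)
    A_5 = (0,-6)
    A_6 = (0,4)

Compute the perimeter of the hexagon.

110

|A_1A_2| = √((-5)² + (-12)²) = √169 = 13
|A_2A_3| = √((14)² + (0)²) = √196 = 14
|A_3A_4| = √((-5)² + (-12)²) = √169 = 13
|A_4A_5| = √((24)² + (-7)²) = √625 = 25
|A_5A_6| = √((0)² + (10)²) = √100 = 10
|A_6A_1| = √((-28)² + (21)²) = √1225 = 35
Perimeter = 13 + 14 + 13 + 25 + 10 + 35 = 110.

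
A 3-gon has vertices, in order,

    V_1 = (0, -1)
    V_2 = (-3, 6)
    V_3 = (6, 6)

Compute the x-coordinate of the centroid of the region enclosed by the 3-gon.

Apply Gauss's area formula. First the cross-terms c_i = x_i·y_{i+1} − x_{i+1}·y_i:
  -3, -54, -6  ⇒  2A = -63, A = -31.5.
Then Σ (x_i + x_{i+1})·c_i = -189, so x̄ = -189 / (6·(-31.5)) = 1.

1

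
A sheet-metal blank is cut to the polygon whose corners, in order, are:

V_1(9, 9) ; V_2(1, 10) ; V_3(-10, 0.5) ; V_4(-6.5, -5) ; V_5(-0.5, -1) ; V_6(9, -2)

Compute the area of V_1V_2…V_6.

Apply the shoelace formula: 2A = Σ (x_i·y_{i+1} − x_{i+1}·y_i), indices taken mod 6.
Cross-terms: 81, 100.5, 53.25, 4, 10, 99  ⇒  Σ = 347.75
Area = |Σ|/2 = 173.875.

173.875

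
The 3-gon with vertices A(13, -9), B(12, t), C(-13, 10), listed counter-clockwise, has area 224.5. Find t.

Write out the shoelace sum; only the two edges meeting at B involve t:
2·Area = [(13·t − 12·(-9)) + (12·10 − (-13)·t)] + -13
       = 26·t + 215 = 449
⇒ t = 9.

9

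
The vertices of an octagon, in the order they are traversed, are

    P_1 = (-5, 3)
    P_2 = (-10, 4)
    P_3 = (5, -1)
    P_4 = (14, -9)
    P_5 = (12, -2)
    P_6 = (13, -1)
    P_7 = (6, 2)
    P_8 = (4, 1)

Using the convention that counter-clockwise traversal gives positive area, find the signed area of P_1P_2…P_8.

55

Apply the surveyor's formula: 2A = Σ (x_i·y_{i+1} − x_{i+1}·y_i), indices taken mod 8.
Σ = (10) + (-10) + (-31) + (80) + (14) + (32) + (-2) + (17) = 110
Signed area = Σ/2 = 55 (positive ⇒ counter-clockwise traversal).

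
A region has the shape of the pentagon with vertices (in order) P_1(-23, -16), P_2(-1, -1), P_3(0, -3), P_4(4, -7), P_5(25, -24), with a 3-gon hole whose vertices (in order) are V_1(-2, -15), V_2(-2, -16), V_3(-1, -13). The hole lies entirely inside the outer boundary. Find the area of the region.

Outer boundary:
Apply the shoelace formula: 2A = Σ (x_i·y_{i+1} − x_{i+1}·y_i), indices taken mod 5.
Cross-terms: 7, 3, 12, 79, -952  ⇒  Σ = -851
Area = |Σ|/2 = 425.5.
Hole:
Apply the shoelace (surveyor's) formula: 2A = Σ (x_i·y_{i+1} − x_{i+1}·y_i), indices taken mod 3.
V_1→V_2: (-2)(-16) − (-2)(-15) = 2
V_2→V_3: (-2)(-13) − (-1)(-16) = 10
V_3→V_1: (-1)(-15) − (-2)(-13) = -11
Σ = 1
Area = |Σ|/2 = 0.5.
Net area = 425.5 − 0.5 = 425.

425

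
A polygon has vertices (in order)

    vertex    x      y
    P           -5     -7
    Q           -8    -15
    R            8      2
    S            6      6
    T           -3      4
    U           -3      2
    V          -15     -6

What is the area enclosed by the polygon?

Σ = (19) + (104) + (36) + (42) + (6) + (48) + (75) = 330
Area = |Σ|/2 = 165.

165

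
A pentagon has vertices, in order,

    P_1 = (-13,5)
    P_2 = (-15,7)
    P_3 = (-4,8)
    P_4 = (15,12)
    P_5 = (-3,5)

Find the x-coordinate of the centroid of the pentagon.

-176/69

Apply Gauss's area formula. First the cross-terms c_i = x_i·y_{i+1} − x_{i+1}·y_i:
  -16, -92, -168, 111, 50  ⇒  2A = -115, A = -57.5.
Then Σ (x_i + x_{i+1})·c_i = 880, so x̄ = 880 / (6·(-57.5)) = -176/69.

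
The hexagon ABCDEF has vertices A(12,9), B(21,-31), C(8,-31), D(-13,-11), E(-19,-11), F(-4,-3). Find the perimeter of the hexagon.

|AB| = √((9)² + (-40)²) = √1681 = 41
|BC| = √((-13)² + (0)²) = √169 = 13
|CD| = √((-21)² + (20)²) = √841 = 29
|DE| = √((-6)² + (0)²) = √36 = 6
|EF| = √((15)² + (8)²) = √289 = 17
|FA| = √((16)² + (12)²) = √400 = 20
Perimeter = 41 + 13 + 29 + 6 + 17 + 20 = 126.

126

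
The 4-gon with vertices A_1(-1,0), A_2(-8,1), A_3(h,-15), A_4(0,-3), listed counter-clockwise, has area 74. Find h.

-8

The doubled signed area Σ (x_i y_{i+1} − x_{i+1} y_i) is linear in h.
With h=0 it equals 116; the coefficient of h is -4 (from the two edges through A_3).
So -4·h + 116 = 2·74 = 148 ⇒ h = -8.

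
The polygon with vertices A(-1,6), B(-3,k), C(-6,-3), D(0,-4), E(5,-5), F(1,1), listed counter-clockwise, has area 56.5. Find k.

Write out the shoelace sum; only the two edges meeting at B involve k:
2·Area = [((-1)·k − (-3)·6) + ((-3)·(-3) − (-6)·k)] + 61
       = 5·k + 88 = 113
⇒ k = 5.

5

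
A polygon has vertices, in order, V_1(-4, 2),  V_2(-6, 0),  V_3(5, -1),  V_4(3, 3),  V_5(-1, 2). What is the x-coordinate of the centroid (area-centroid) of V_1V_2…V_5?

Apply Gauss's area formula. First the cross-terms c_i = x_i·y_{i+1} − x_{i+1}·y_i:
  12, 6, 18, 9, 6  ⇒  2A = 51, A = 25.5.
Then Σ (x_i + x_{i+1})·c_i = 6, so x̄ = 6 / (6·25.5) = 2/51.

2/51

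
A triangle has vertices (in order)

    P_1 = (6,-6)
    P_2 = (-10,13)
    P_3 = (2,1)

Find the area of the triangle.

18

Apply Gauss's area formula: 2A = Σ (x_i·y_{i+1} − x_{i+1}·y_i), indices taken mod 3.
Cross-terms: 18, -36, -18  ⇒  Σ = -36
Area = |Σ|/2 = 18.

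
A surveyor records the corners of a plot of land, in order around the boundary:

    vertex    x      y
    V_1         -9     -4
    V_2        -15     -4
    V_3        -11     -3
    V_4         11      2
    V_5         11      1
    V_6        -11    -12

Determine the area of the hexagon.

104

Apply Gauss's area formula: 2A = Σ (x_i·y_{i+1} − x_{i+1}·y_i), indices taken mod 6.
Σ = (-24) + (1) + (11) + (-11) + (-121) + (-64) = -208
Area = |Σ|/2 = 104.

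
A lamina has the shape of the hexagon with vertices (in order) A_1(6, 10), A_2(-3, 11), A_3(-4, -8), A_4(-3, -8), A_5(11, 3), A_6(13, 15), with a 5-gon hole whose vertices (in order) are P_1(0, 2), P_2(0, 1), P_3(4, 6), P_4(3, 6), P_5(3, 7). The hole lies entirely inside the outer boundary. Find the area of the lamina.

Outer boundary:
Apply Gauss's area formula: 2A = Σ (x_i·y_{i+1} − x_{i+1}·y_i), indices taken mod 6.
Σ = (96) + (68) + (8) + (79) + (126) + (40) = 417
Area = |Σ|/2 = 208.5.
Hole:
Apply the surveyor's formula: 2A = Σ (x_i·y_{i+1} − x_{i+1}·y_i), indices taken mod 5.
Σ = (0) + (-4) + (6) + (3) + (6) = 11
Area = |Σ|/2 = 5.5.
Net area = 208.5 − 5.5 = 203.

203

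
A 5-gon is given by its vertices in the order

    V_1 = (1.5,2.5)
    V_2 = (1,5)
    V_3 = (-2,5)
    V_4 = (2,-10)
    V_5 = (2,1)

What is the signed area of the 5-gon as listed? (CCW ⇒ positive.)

27.75

Σ = (5) + (15) + (10) + (22) + (3.5) = 55.5
Signed area = Σ/2 = 27.75 (positive ⇒ counter-clockwise traversal).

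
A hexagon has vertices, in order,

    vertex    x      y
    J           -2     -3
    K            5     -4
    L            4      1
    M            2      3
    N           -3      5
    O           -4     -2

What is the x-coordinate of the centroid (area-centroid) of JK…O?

Apply the shoelace (surveyor's) formula. First the cross-terms c_i = x_i·y_{i+1} − x_{i+1}·y_i:
  23, 21, 10, 19, 26, 8  ⇒  2A = 107, A = 53.5.
Then Σ (x_i + x_{i+1})·c_i = 69, so x̄ = 69 / (6·53.5) = 23/107.

23/107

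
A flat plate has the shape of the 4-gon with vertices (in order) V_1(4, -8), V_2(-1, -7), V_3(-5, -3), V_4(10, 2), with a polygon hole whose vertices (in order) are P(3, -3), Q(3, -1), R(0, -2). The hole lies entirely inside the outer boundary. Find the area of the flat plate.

Outer boundary:
Σ = (-36) + (-32) + (20) + (-88) = -136
Area = |Σ|/2 = 68.
Hole:
Σ = (6) + (-6) + (6) = 6
Area = |Σ|/2 = 3.
Net area = 68 − 3 = 65.

65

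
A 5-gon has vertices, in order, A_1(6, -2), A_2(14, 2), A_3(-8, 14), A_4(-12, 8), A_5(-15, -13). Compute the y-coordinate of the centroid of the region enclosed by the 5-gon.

134/111

Apply the shoelace formula. First the cross-terms c_i = x_i·y_{i+1} − x_{i+1}·y_i:
  40, 212, 104, 276, 108  ⇒  2A = 740, A = 370.
Then Σ (y_i + y_{i+1})·c_i = 2680, so ȳ = 2680 / (6·370) = 134/111.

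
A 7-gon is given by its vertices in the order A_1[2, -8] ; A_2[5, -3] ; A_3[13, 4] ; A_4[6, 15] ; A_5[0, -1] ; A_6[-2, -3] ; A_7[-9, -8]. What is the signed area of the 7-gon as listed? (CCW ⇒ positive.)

Σ = (34) + (59) + (171) + (-6) + (-2) + (-11) + (88) = 333
Signed area = Σ/2 = 166.5 (positive ⇒ counter-clockwise traversal).

166.5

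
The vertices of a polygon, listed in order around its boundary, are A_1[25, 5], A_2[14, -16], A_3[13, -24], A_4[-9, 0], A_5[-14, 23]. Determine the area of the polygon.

833

Apply the surveyor's formula: 2A = Σ (x_i·y_{i+1} − x_{i+1}·y_i), indices taken mod 5.
A_1→A_2: (25)(-16) − (14)(5) = -470
A_2→A_3: (14)(-24) − (13)(-16) = -128
A_3→A_4: (13)(0) − (-9)(-24) = -216
A_4→A_5: (-9)(23) − (-14)(0) = -207
A_5→A_1: (-14)(5) − (25)(23) = -645
Σ = -1666
Area = |Σ|/2 = 833.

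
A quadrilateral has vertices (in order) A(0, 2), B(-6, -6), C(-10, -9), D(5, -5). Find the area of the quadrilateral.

55.5

A→B: (0)(-6) − (-6)(2) = 12
B→C: (-6)(-9) − (-10)(-6) = -6
C→D: (-10)(-5) − (5)(-9) = 95
D→A: (5)(2) − (0)(-5) = 10
Σ = 111
Area = |Σ|/2 = 55.5.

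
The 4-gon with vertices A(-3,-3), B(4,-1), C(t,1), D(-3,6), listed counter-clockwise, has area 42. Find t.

5

Write out the shoelace sum; only the two edges meeting at C involve t:
2·Area = [(4·1 − t·(-1)) + (t·6 − (-3)·1)] + 42
       = 7·t + 49 = 84
⇒ t = 5.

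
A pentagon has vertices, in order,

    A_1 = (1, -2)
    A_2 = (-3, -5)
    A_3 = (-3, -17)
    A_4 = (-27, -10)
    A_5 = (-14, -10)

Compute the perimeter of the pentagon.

72

|A_1A_2| = √((-4)² + (-3)²) = √25 = 5
|A_2A_3| = √((0)² + (-12)²) = √144 = 12
|A_3A_4| = √((-24)² + (7)²) = √625 = 25
|A_4A_5| = √((13)² + (0)²) = √169 = 13
|A_5A_1| = √((15)² + (8)²) = √289 = 17
Perimeter = 5 + 12 + 25 + 13 + 17 = 72.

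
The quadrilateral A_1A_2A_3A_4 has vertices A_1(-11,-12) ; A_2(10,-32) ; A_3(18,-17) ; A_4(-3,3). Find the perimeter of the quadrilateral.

92

|A_1A_2| = √((21)² + (-20)²) = √841 = 29
|A_2A_3| = √((8)² + (15)²) = √289 = 17
|A_3A_4| = √((-21)² + (20)²) = √841 = 29
|A_4A_1| = √((-8)² + (-15)²) = √289 = 17
Perimeter = 29 + 17 + 29 + 17 = 92.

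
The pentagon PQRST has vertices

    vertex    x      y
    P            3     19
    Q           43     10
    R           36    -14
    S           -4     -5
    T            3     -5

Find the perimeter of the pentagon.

|PQ| = √((40)² + (-9)²) = √1681 = 41
|QR| = √((-7)² + (-24)²) = √625 = 25
|RS| = √((-40)² + (9)²) = √1681 = 41
|ST| = √((7)² + (0)²) = √49 = 7
|TP| = √((0)² + (24)²) = √576 = 24
Perimeter = 41 + 25 + 41 + 7 + 24 = 138.

138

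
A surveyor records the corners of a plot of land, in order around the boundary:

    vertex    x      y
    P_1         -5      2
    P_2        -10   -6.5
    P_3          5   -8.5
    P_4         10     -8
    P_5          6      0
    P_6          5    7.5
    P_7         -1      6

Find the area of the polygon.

Apply the shoelace formula: 2A = Σ (x_i·y_{i+1} − x_{i+1}·y_i), indices taken mod 7.
Cross-terms: 52.5, 117.5, 45, 48, 45, 37.5, 28  ⇒  Σ = 373.5
Area = |Σ|/2 = 186.75.

186.75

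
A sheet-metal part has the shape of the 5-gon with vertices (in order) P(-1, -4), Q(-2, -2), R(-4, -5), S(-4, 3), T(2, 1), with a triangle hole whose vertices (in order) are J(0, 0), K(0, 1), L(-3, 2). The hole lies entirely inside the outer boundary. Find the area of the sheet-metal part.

Outer boundary:
Apply Gauss's area formula: 2A = Σ (x_i·y_{i+1} − x_{i+1}·y_i), indices taken mod 5.
P→Q: (-1)(-2) − (-2)(-4) = -6
Q→R: (-2)(-5) − (-4)(-2) = 2
R→S: (-4)(3) − (-4)(-5) = -32
S→T: (-4)(1) − (2)(3) = -10
T→P: (2)(-4) − (-1)(1) = -7
Σ = -53
Area = |Σ|/2 = 26.5.
Hole:
J→K: (0)(1) − (0)(0) = 0
K→L: (0)(2) − (-3)(1) = 3
L→J: (-3)(0) − (0)(2) = 0
Σ = 3
Area = |Σ|/2 = 1.5.
Net area = 26.5 − 1.5 = 25.

25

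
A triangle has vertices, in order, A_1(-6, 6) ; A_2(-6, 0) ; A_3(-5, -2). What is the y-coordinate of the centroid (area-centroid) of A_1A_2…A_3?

4/3

Apply the surveyor's formula. First the cross-terms c_i = x_i·y_{i+1} − x_{i+1}·y_i:
  36, 12, -42  ⇒  2A = 6, A = 3.
Then Σ (y_i + y_{i+1})·c_i = 24, so ȳ = 24 / (6·3) = 4/3.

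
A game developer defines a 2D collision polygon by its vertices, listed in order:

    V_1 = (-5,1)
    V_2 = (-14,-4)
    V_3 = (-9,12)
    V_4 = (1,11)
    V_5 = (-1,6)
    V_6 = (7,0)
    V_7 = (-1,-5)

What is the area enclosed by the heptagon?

Apply Gauss's area formula: 2A = Σ (x_i·y_{i+1} − x_{i+1}·y_i), indices taken mod 7.
V_1→V_2: (-5)(-4) − (-14)(1) = 34
V_2→V_3: (-14)(12) − (-9)(-4) = -204
V_3→V_4: (-9)(11) − (1)(12) = -111
V_4→V_5: (1)(6) − (-1)(11) = 17
V_5→V_6: (-1)(0) − (7)(6) = -42
V_6→V_7: (7)(-5) − (-1)(0) = -35
V_7→V_1: (-1)(1) − (-5)(-5) = -26
Σ = -367
Area = |Σ|/2 = 183.5.

183.5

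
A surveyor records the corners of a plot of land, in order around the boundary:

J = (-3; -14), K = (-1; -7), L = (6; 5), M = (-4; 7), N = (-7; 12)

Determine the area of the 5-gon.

120.5

Cross-terms: 7, 37, 62, 1, 134  ⇒  Σ = 241
Area = |Σ|/2 = 120.5.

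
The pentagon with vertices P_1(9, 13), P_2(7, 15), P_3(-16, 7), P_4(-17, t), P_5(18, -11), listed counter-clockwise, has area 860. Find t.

-22

Write out the shoelace sum; only the two edges meeting at P_4 involve t:
2·Area = [((-16)·t − (-17)·7) + ((-17)·(-11) − 18·t)] + 666
       = -34·t + 972 = 1720
⇒ t = -22.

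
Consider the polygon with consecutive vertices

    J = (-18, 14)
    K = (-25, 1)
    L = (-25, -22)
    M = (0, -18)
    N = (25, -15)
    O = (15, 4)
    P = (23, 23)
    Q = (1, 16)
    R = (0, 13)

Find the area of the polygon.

1488.5

Apply Gauss's area formula: 2A = Σ (x_i·y_{i+1} − x_{i+1}·y_i), indices taken mod 9.
Σ = (332) + (575) + (450) + (450) + (325) + (253) + (345) + (13) + (234) = 2977
Area = |Σ|/2 = 1488.5.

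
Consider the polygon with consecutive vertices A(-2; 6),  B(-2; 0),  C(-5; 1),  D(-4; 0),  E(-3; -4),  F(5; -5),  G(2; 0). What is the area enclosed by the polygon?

Cross-terms: 12, -2, 4, 16, 35, 10, 12  ⇒  Σ = 87
Area = |Σ|/2 = 43.5.

43.5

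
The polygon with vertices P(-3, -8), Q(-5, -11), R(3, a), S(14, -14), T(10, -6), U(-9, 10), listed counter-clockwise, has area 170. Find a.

Write out the shoelace sum; only the two edges meeting at R involve a:
2·Area = [((-5)·a − 3·(-11)) + (3·(-14) − 14·a)] + 197
       = -19·a + 188 = 340
⇒ a = -8.

-8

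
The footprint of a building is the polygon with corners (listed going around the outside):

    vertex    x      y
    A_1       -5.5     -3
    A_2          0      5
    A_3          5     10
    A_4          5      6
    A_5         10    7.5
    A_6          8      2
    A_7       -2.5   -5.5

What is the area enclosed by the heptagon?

Apply the shoelace formula: 2A = Σ (x_i·y_{i+1} − x_{i+1}·y_i), indices taken mod 7.
Cross-terms: -27.5, -25, -20, -22.5, -40, -39, -22.75  ⇒  Σ = -196.75
Area = |Σ|/2 = 98.375.

98.375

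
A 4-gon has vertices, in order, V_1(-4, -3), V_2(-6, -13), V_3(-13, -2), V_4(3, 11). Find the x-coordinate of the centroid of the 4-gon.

-442/75

Apply the shoelace formula. First the cross-terms c_i = x_i·y_{i+1} − x_{i+1}·y_i:
  34, -157, -137, 35  ⇒  2A = -225, A = -112.5.
Then Σ (x_i + x_{i+1})·c_i = 3978, so x̄ = 3978 / (6·(-112.5)) = -442/75.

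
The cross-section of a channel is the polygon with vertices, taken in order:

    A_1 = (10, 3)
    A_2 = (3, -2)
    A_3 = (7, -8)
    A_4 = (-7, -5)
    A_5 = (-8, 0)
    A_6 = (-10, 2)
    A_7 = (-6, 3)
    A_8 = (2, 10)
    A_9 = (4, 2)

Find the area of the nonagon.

157

Apply Gauss's area formula: 2A = Σ (x_i·y_{i+1} − x_{i+1}·y_i), indices taken mod 9.
Σ = (-29) + (-10) + (-91) + (-40) + (-16) + (-18) + (-66) + (-36) + (-8) = -314
Area = |Σ|/2 = 157.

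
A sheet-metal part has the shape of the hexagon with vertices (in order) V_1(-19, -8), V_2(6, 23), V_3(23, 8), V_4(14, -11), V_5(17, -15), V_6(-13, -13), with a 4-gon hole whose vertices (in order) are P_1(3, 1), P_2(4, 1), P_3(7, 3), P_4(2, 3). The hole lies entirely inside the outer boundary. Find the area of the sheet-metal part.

Outer boundary:
Apply Gauss's area formula: 2A = Σ (x_i·y_{i+1} − x_{i+1}·y_i), indices taken mod 6.
V_1→V_2: (-19)(23) − (6)(-8) = -389
V_2→V_3: (6)(8) − (23)(23) = -481
V_3→V_4: (23)(-11) − (14)(8) = -365
V_4→V_5: (14)(-15) − (17)(-11) = -23
V_5→V_6: (17)(-13) − (-13)(-15) = -416
V_6→V_1: (-13)(-8) − (-19)(-13) = -143
Σ = -1817
Area = |Σ|/2 = 908.5.
Hole:
Apply the shoelace formula: 2A = Σ (x_i·y_{i+1} − x_{i+1}·y_i), indices taken mod 4.
Cross-terms: -1, 5, 15, -7  ⇒  Σ = 12
Area = |Σ|/2 = 6.
Net area = 908.5 − 6 = 902.5.

902.5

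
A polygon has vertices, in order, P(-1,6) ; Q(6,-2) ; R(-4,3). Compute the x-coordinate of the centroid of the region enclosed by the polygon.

1/3

Apply Gauss's area formula. First the cross-terms c_i = x_i·y_{i+1} − x_{i+1}·y_i:
  -34, 10, -21  ⇒  2A = -45, A = -22.5.
Then Σ (x_i + x_{i+1})·c_i = -45, so x̄ = -45 / (6·(-22.5)) = 1/3.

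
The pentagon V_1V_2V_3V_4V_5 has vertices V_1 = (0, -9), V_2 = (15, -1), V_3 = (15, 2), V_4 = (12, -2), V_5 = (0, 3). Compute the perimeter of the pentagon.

50

|V_1V_2| = √((15)² + (8)²) = √289 = 17
|V_2V_3| = √((0)² + (3)²) = √9 = 3
|V_3V_4| = √((-3)² + (-4)²) = √25 = 5
|V_4V_5| = √((-12)² + (5)²) = √169 = 13
|V_5V_1| = √((0)² + (-12)²) = √144 = 12
Perimeter = 17 + 3 + 5 + 13 + 12 = 50.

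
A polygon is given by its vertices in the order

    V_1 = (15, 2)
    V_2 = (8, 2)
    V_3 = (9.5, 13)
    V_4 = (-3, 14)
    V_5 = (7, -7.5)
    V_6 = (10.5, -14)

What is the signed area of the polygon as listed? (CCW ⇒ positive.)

Apply the shoelace formula: 2A = Σ (x_i·y_{i+1} − x_{i+1}·y_i), indices taken mod 6.
V_1→V_2: (15)(2) − (8)(2) = 14
V_2→V_3: (8)(13) − (9.5)(2) = 85
V_3→V_4: (9.5)(14) − (-3)(13) = 172
V_4→V_5: (-3)(-7.5) − (7)(14) = -75.5
V_5→V_6: (7)(-14) − (10.5)(-7.5) = -19.25
V_6→V_1: (10.5)(2) − (15)(-14) = 231
Σ = 407.25
Signed area = Σ/2 = 203.625 (positive ⇒ counter-clockwise traversal).

203.625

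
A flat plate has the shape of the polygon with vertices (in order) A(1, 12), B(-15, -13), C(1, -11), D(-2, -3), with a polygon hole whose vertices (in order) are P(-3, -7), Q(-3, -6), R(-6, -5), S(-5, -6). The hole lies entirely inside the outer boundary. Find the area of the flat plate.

147.5

Outer boundary:
Apply Gauss's area formula: 2A = Σ (x_i·y_{i+1} − x_{i+1}·y_i), indices taken mod 4.
Σ = (167) + (178) + (-25) + (-21) = 299
Area = |Σ|/2 = 149.5.
Hole:
Apply the surveyor's formula: 2A = Σ (x_i·y_{i+1} − x_{i+1}·y_i), indices taken mod 4.
Σ = (-3) + (-21) + (11) + (17) = 4
Area = |Σ|/2 = 2.
Net area = 149.5 − 2 = 147.5.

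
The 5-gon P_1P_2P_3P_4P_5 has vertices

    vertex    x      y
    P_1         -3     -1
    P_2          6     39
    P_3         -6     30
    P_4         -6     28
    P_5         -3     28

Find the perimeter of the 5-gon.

|P_1P_2| = √((9)² + (40)²) = √1681 = 41
|P_2P_3| = √((-12)² + (-9)²) = √225 = 15
|P_3P_4| = √((0)² + (-2)²) = √4 = 2
|P_4P_5| = √((3)² + (0)²) = √9 = 3
|P_5P_1| = √((0)² + (-29)²) = √841 = 29
Perimeter = 41 + 15 + 2 + 3 + 29 = 90.

90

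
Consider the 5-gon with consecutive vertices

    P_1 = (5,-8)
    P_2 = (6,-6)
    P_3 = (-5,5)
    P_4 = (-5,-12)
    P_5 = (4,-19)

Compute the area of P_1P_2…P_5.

P_1→P_2: (5)(-6) − (6)(-8) = 18
P_2→P_3: (6)(5) − (-5)(-6) = 0
P_3→P_4: (-5)(-12) − (-5)(5) = 85
P_4→P_5: (-5)(-19) − (4)(-12) = 143
P_5→P_1: (4)(-8) − (5)(-19) = 63
Σ = 309
Area = |Σ|/2 = 154.5.

154.5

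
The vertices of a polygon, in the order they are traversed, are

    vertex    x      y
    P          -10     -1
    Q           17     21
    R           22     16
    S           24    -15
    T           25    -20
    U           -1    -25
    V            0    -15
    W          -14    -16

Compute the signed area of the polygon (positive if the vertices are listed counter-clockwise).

P→Q: (-10)(21) − (17)(-1) = -193
Q→R: (17)(16) − (22)(21) = -190
R→S: (22)(-15) − (24)(16) = -714
S→T: (24)(-20) − (25)(-15) = -105
T→U: (25)(-25) − (-1)(-20) = -645
U→V: (-1)(-15) − (0)(-25) = 15
V→W: (0)(-16) − (-14)(-15) = -210
W→P: (-14)(-1) − (-10)(-16) = -146
Σ = -2188
Signed area = Σ/2 = -1094 (negative ⇒ clockwise traversal).

-1094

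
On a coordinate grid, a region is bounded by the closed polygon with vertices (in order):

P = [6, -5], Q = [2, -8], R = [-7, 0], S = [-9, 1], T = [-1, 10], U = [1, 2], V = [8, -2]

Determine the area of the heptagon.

124

Σ = (-38) + (-56) + (-7) + (-89) + (-12) + (-18) + (-28) = -248
Area = |Σ|/2 = 124.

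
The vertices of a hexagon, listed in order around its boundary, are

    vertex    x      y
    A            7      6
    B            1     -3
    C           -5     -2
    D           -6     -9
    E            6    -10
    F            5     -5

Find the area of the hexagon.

Σ = (-27) + (-17) + (33) + (114) + (20) + (65) = 188
Area = |Σ|/2 = 94.

94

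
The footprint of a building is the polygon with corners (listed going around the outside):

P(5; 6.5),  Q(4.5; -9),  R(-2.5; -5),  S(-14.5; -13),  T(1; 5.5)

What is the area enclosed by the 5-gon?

123.5

P→Q: (5)(-9) − (4.5)(6.5) = -74.25
Q→R: (4.5)(-5) − (-2.5)(-9) = -45
R→S: (-2.5)(-13) − (-14.5)(-5) = -40
S→T: (-14.5)(5.5) − (1)(-13) = -66.75
T→P: (1)(6.5) − (5)(5.5) = -21
Σ = -247
Area = |Σ|/2 = 123.5.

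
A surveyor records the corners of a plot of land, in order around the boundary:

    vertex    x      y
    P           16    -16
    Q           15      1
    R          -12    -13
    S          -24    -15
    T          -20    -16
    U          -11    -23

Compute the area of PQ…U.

Cross-terms: 256, -183, -132, 84, 284, 544  ⇒  Σ = 853
Area = |Σ|/2 = 426.5.

426.5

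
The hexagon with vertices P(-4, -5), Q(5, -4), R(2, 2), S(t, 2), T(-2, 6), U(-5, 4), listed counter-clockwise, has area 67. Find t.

Write out the shoelace sum; only the two edges meeting at S involve t:
2·Area = [(2·2 − t·2) + (t·6 − (-2)·2)] + 122
       = 4·t + 130 = 134
⇒ t = 1.

1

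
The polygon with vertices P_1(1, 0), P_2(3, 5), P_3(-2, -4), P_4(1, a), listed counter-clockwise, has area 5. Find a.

-1

Write out the shoelace sum; only the two edges meeting at P_4 involve a:
2·Area = [((-2)·a − 1·(-4)) + (1·0 − 1·a)] + 3
       = -3·a + 7 = 10
⇒ a = -1.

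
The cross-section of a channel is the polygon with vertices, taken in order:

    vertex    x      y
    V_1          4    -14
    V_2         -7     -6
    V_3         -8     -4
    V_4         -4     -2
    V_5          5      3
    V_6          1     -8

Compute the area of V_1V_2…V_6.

Σ = (-122) + (-20) + (0) + (-2) + (-43) + (18) = -169
Area = |Σ|/2 = 84.5.

84.5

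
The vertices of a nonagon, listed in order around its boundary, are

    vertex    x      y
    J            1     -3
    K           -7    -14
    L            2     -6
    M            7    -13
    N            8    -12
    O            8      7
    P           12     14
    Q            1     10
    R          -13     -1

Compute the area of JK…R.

Apply the shoelace formula: 2A = Σ (x_i·y_{i+1} − x_{i+1}·y_i), indices taken mod 9.
J→K: (1)(-14) − (-7)(-3) = -35
K→L: (-7)(-6) − (2)(-14) = 70
L→M: (2)(-13) − (7)(-6) = 16
M→N: (7)(-12) − (8)(-13) = 20
N→O: (8)(7) − (8)(-12) = 152
O→P: (8)(14) − (12)(7) = 28
P→Q: (12)(10) − (1)(14) = 106
Q→R: (1)(-1) − (-13)(10) = 129
R→J: (-13)(-3) − (1)(-1) = 40
Σ = 526
Area = |Σ|/2 = 263.

263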